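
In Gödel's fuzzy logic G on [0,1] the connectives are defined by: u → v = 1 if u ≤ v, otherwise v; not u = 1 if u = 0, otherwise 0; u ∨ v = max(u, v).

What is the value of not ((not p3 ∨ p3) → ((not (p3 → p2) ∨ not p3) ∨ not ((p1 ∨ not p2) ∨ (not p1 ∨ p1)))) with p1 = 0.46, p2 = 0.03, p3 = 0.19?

not p3: Gödel ¬ of 0.19 = 0 (operand ≠ 0)
(not p3 ∨ p3) = max(0, 0.19) = 0.19
(p3 → p2): 0.19 > 0.03, so result = 0.03
not (p3 → p2): Gödel ¬ of 0.03 = 0 (operand ≠ 0)
not p3: Gödel ¬ of 0.19 = 0 (operand ≠ 0)
(not (p3 → p2) ∨ not p3) = max(0, 0) = 0
not p2: Gödel ¬ of 0.03 = 0 (operand ≠ 0)
(p1 ∨ not p2) = max(0.46, 0) = 0.46
not p1: Gödel ¬ of 0.46 = 0 (operand ≠ 0)
(not p1 ∨ p1) = max(0, 0.46) = 0.46
((p1 ∨ not p2) ∨ (not p1 ∨ p1)) = max(0.46, 0.46) = 0.46
not ((p1 ∨ not p2) ∨ (not p1 ∨ p1)): Gödel ¬ of 0.46 = 0 (operand ≠ 0)
((not (p3 → p2) ∨ not p3) ∨ not ((p1 ∨ not p2) ∨ (not p1 ∨ p1))) = max(0, 0) = 0
((not p3 ∨ p3) → ((not (p3 → p2) ∨ not p3) ∨ not ((p1 ∨ not p2) ∨ (not p1 ∨ p1)))): 0.19 > 0, so result = 0
not ((not p3 ∨ p3) → ((not (p3 → p2) ∨ not p3) ∨ not ((p1 ∨ not p2) ∨ (not p1 ∨ p1)))): Gödel ¬ of 0 = 1 (operand is 0)

1.00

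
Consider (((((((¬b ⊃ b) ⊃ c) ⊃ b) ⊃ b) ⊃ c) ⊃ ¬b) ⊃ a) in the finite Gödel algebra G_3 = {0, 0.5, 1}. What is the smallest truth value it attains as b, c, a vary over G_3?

The minimum is attained at b = 0, c = 0, a = 0:
  ¬b: Gödel ¬ of 0 = 1 (operand is 0)
  (¬b ⊃ b): 1 > 0, so result = 0
  ((¬b ⊃ b) ⊃ c): 0 ≤ 0, so result = 1
  (((¬b ⊃ b) ⊃ c) ⊃ b): 1 > 0, so result = 0
  ((((¬b ⊃ b) ⊃ c) ⊃ b) ⊃ b): 0 ≤ 0, so result = 1
  (((((¬b ⊃ b) ⊃ c) ⊃ b) ⊃ b) ⊃ c): 1 > 0, so result = 0
  ¬b: Gödel ¬ of 0 = 1 (operand is 0)
  ((((((¬b ⊃ b) ⊃ c) ⊃ b) ⊃ b) ⊃ c) ⊃ ¬b): 0 ≤ 1, so result = 1
  (((((((¬b ⊃ b) ⊃ c) ⊃ b) ⊃ b) ⊃ c) ⊃ ¬b) ⊃ a): 1 > 0, so result = 0
Checking all 27 assignments confirms none give a value below 0.00.

0.00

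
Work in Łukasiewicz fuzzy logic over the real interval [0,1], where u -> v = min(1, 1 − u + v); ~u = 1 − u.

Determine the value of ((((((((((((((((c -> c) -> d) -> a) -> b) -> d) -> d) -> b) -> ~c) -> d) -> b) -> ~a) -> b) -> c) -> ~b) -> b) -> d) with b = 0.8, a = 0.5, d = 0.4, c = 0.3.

0.50

(c -> c): min(1, 1 − 0.3 + 0.3) = 1
((c -> c) -> d): min(1, 1 − 1 + 0.4) = 0.4
(((c -> c) -> d) -> a): min(1, 1 − 0.4 + 0.5) = 1
((((c -> c) -> d) -> a) -> b): min(1, 1 − 1 + 0.8) = 0.8
(((((c -> c) -> d) -> a) -> b) -> d): min(1, 1 − 0.8 + 0.4) = 0.6
((((((c -> c) -> d) -> a) -> b) -> d) -> d): min(1, 1 − 0.6 + 0.4) = 0.8
(((((((c -> c) -> d) -> a) -> b) -> d) -> d) -> b): min(1, 1 − 0.8 + 0.8) = 1
~c: Łukasiewicz ¬ gives 1 − 0.3 = 0.7
((((((((c -> c) -> d) -> a) -> b) -> d) -> d) -> b) -> ~c): min(1, 1 − 1 + 0.7) = 0.7
(((((((((c -> c) -> d) -> a) -> b) -> d) -> d) -> b) -> ~c) -> d): min(1, 1 − 0.7 + 0.4) = 0.7
((((((((((c -> c) -> d) -> a) -> b) -> d) -> d) -> b) -> ~c) -> d) -> b): min(1, 1 − 0.7 + 0.8) = 1
~a: Łukasiewicz ¬ gives 1 − 0.5 = 0.5
(((((((((((c -> c) -> d) -> a) -> b) -> d) -> d) -> b) -> ~c) -> d) -> b) -> ~a): min(1, 1 − 1 + 0.5) = 0.5
((((((((((((c -> c) -> d) -> a) -> b) -> d) -> d) -> b) -> ~c) -> d) -> b) -> ~a) -> b): min(1, 1 − 0.5 + 0.8) = 1
(((((((((((((c -> c) -> d) -> a) -> b) -> d) -> d) -> b) -> ~c) -> d) -> b) -> ~a) -> b) -> c): min(1, 1 − 1 + 0.3) = 0.3
~b: Łukasiewicz ¬ gives 1 − 0.8 = 0.2
((((((((((((((c -> c) -> d) -> a) -> b) -> d) -> d) -> b) -> ~c) -> d) -> b) -> ~a) -> b) -> c) -> ~b): min(1, 1 − 0.3 + 0.2) = 0.9
(((((((((((((((c -> c) -> d) -> a) -> b) -> d) -> d) -> b) -> ~c) -> d) -> b) -> ~a) -> b) -> c) -> ~b) -> b): min(1, 1 − 0.9 + 0.8) = 0.9
((((((((((((((((c -> c) -> d) -> a) -> b) -> d) -> d) -> b) -> ~c) -> d) -> b) -> ~a) -> b) -> c) -> ~b) -> b) -> d): min(1, 1 − 0.9 + 0.4) = 0.5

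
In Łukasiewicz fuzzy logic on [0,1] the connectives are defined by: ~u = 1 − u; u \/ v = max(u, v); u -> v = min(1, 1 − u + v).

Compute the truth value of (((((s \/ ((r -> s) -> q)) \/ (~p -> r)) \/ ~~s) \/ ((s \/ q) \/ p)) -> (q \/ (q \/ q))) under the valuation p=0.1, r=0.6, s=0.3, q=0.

0.30

(r -> s): min(1, 1 − 0.6 + 0.3) = 0.7
((r -> s) -> q): min(1, 1 − 0.7 + 0) = 0.3
(s \/ ((r -> s) -> q)) = max(0.3, 0.3) = 0.3
~p: Łukasiewicz ¬ gives 1 − 0.1 = 0.9
(~p -> r): min(1, 1 − 0.9 + 0.6) = 0.7
((s \/ ((r -> s) -> q)) \/ (~p -> r)) = max(0.3, 0.7) = 0.7
~s: Łukasiewicz ¬ gives 1 − 0.3 = 0.7
~~s: Łukasiewicz ¬ gives 1 − 0.7 = 0.3
(((s \/ ((r -> s) -> q)) \/ (~p -> r)) \/ ~~s) = max(0.7, 0.3) = 0.7
(s \/ q) = max(0.3, 0) = 0.3
((s \/ q) \/ p) = max(0.3, 0.1) = 0.3
((((s \/ ((r -> s) -> q)) \/ (~p -> r)) \/ ~~s) \/ ((s \/ q) \/ p)) = max(0.7, 0.3) = 0.7
(q \/ q) = max(0, 0) = 0
(q \/ (q \/ q)) = max(0, 0) = 0
(((((s \/ ((r -> s) -> q)) \/ (~p -> r)) \/ ~~s) \/ ((s \/ q) \/ p)) -> (q \/ (q \/ q))): min(1, 1 − 0.7 + 0) = 0.3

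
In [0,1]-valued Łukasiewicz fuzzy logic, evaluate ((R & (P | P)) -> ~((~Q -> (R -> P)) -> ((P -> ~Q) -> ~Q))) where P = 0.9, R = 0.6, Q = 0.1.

0.50

(P | P) = max(0.9, 0.9) = 0.9
(R & (P | P)) = min(0.6, 0.9) = 0.6
~Q: Łukasiewicz ¬ gives 1 − 0.1 = 0.9
(R -> P): min(1, 1 − 0.6 + 0.9) = 1
(~Q -> (R -> P)): min(1, 1 − 0.9 + 1) = 1
~Q: Łukasiewicz ¬ gives 1 − 0.1 = 0.9
(P -> ~Q): min(1, 1 − 0.9 + 0.9) = 1
~Q: Łukasiewicz ¬ gives 1 − 0.1 = 0.9
((P -> ~Q) -> ~Q): min(1, 1 − 1 + 0.9) = 0.9
((~Q -> (R -> P)) -> ((P -> ~Q) -> ~Q)): min(1, 1 − 1 + 0.9) = 0.9
~((~Q -> (R -> P)) -> ((P -> ~Q) -> ~Q)): Łukasiewicz ¬ gives 1 − 0.9 = 0.1
((R & (P | P)) -> ~((~Q -> (R -> P)) -> ((P -> ~Q) -> ~Q))): min(1, 1 − 0.6 + 0.1) = 0.5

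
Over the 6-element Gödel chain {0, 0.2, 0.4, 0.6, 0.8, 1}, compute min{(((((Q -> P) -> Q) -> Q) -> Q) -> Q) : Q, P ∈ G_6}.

The minimum is attained at Q = 0.2, P = 0:
  (Q -> P): 0.2 > 0, so result = 0
  ((Q -> P) -> Q): 0 ≤ 0.2, so result = 1
  (((Q -> P) -> Q) -> Q): 1 > 0.2, so result = 0.2
  ((((Q -> P) -> Q) -> Q) -> Q): 0.2 ≤ 0.2, so result = 1
  (((((Q -> P) -> Q) -> Q) -> Q) -> Q): 1 > 0.2, so result = 0.2
Checking all 36 assignments confirms none give a value below 0.20.

0.20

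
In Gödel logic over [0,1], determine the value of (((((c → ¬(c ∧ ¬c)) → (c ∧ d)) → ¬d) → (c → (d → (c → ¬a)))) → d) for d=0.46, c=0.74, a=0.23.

0.46

¬c: Gödel ¬ of 0.74 = 0 (operand ≠ 0)
(c ∧ ¬c) = min(0.74, 0) = 0
¬(c ∧ ¬c): Gödel ¬ of 0 = 1 (operand is 0)
(c → ¬(c ∧ ¬c)): 0.74 ≤ 1, so result = 1
(c ∧ d) = min(0.74, 0.46) = 0.46
((c → ¬(c ∧ ¬c)) → (c ∧ d)): 1 > 0.46, so result = 0.46
¬d: Gödel ¬ of 0.46 = 0 (operand ≠ 0)
(((c → ¬(c ∧ ¬c)) → (c ∧ d)) → ¬d): 0.46 > 0, so result = 0
¬a: Gödel ¬ of 0.23 = 0 (operand ≠ 0)
(c → ¬a): 0.74 > 0, so result = 0
(d → (c → ¬a)): 0.46 > 0, so result = 0
(c → (d → (c → ¬a))): 0.74 > 0, so result = 0
((((c → ¬(c ∧ ¬c)) → (c ∧ d)) → ¬d) → (c → (d → (c → ¬a)))): 0 ≤ 0, so result = 1
(((((c → ¬(c ∧ ¬c)) → (c ∧ d)) → ¬d) → (c → (d → (c → ¬a)))) → d): 1 > 0.46, so result = 0.46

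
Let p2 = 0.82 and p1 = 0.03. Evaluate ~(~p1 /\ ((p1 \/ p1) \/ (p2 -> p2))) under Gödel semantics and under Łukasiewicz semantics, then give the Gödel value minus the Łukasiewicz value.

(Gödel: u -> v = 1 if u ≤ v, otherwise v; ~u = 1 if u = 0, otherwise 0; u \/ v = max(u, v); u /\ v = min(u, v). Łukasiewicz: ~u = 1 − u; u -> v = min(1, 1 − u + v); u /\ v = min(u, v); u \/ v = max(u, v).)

0.97

Gödel evaluation:
  ~p1: Gödel ¬ of 0.03 = 0 (operand ≠ 0)
  (p1 \/ p1) = max(0.03, 0.03) = 0.03
  (p2 -> p2): 0.82 ≤ 0.82, so result = 1
  ((p1 \/ p1) \/ (p2 -> p2)) = max(0.03, 1) = 1
  (~p1 /\ ((p1 \/ p1) \/ (p2 -> p2))) = min(0, 1) = 0
  ~(~p1 /\ ((p1 \/ p1) \/ (p2 -> p2))): Gödel ¬ of 0 = 1 (operand is 0)
  Gödel value = 1
Łukasiewicz evaluation:
  ~p1: Łukasiewicz ¬ gives 1 − 0.03 = 0.97
  (p1 \/ p1) = max(0.03, 0.03) = 0.03
  (p2 -> p2): min(1, 1 − 0.82 + 0.82) = 1
  ((p1 \/ p1) \/ (p2 -> p2)) = max(0.03, 1) = 1
  (~p1 /\ ((p1 \/ p1) \/ (p2 -> p2))) = min(0.97, 1) = 0.97
  ~(~p1 /\ ((p1 \/ p1) \/ (p2 -> p2))): Łukasiewicz ¬ gives 1 − 0.97 = 0.03
  Łukasiewicz value = 0.03
Difference: 1 − 0.03 = 0.97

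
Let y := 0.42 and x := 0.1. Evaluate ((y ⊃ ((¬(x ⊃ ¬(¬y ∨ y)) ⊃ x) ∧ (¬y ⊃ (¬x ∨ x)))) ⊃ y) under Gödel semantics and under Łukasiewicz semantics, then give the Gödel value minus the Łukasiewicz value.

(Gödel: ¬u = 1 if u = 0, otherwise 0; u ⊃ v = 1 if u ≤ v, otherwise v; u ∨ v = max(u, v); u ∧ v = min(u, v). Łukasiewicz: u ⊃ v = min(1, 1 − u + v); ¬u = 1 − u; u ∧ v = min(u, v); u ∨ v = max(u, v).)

Gödel evaluation:
  ¬y: Gödel ¬ of 0.42 = 0 (operand ≠ 0)
  (¬y ∨ y) = max(0, 0.42) = 0.42
  ¬(¬y ∨ y): Gödel ¬ of 0.42 = 0 (operand ≠ 0)
  (x ⊃ ¬(¬y ∨ y)): 0.1 > 0, so result = 0
  ¬(x ⊃ ¬(¬y ∨ y)): Gödel ¬ of 0 = 1 (operand is 0)
  (¬(x ⊃ ¬(¬y ∨ y)) ⊃ x): 1 > 0.1, so result = 0.1
  ¬y: Gödel ¬ of 0.42 = 0 (operand ≠ 0)
  ¬x: Gödel ¬ of 0.1 = 0 (operand ≠ 0)
  (¬x ∨ x) = max(0, 0.1) = 0.1
  (¬y ⊃ (¬x ∨ x)): 0 ≤ 0.1, so result = 1
  ((¬(x ⊃ ¬(¬y ∨ y)) ⊃ x) ∧ (¬y ⊃ (¬x ∨ x))) = min(0.1, 1) = 0.1
  (y ⊃ ((¬(x ⊃ ¬(¬y ∨ y)) ⊃ x) ∧ (¬y ⊃ (¬x ∨ x)))): 0.42 > 0.1, so result = 0.1
  ((y ⊃ ((¬(x ⊃ ¬(¬y ∨ y)) ⊃ x) ∧ (¬y ⊃ (¬x ∨ x)))) ⊃ y): 0.1 ≤ 0.42, so result = 1
  Gödel value = 1
Łukasiewicz evaluation:
  ¬y: Łukasiewicz ¬ gives 1 − 0.42 = 0.58
  (¬y ∨ y) = max(0.58, 0.42) = 0.58
  ¬(¬y ∨ y): Łukasiewicz ¬ gives 1 − 0.58 = 0.42
  (x ⊃ ¬(¬y ∨ y)): min(1, 1 − 0.1 + 0.42) = 1
  ¬(x ⊃ ¬(¬y ∨ y)): Łukasiewicz ¬ gives 1 − 1 = 0
  (¬(x ⊃ ¬(¬y ∨ y)) ⊃ x): min(1, 1 − 0 + 0.1) = 1
  ¬y: Łukasiewicz ¬ gives 1 − 0.42 = 0.58
  ¬x: Łukasiewicz ¬ gives 1 − 0.1 = 0.9
  (¬x ∨ x) = max(0.9, 0.1) = 0.9
  (¬y ⊃ (¬x ∨ x)): min(1, 1 − 0.58 + 0.9) = 1
  ((¬(x ⊃ ¬(¬y ∨ y)) ⊃ x) ∧ (¬y ⊃ (¬x ∨ x))) = min(1, 1) = 1
  (y ⊃ ((¬(x ⊃ ¬(¬y ∨ y)) ⊃ x) ∧ (¬y ⊃ (¬x ∨ x)))): min(1, 1 − 0.42 + 1) = 1
  ((y ⊃ ((¬(x ⊃ ¬(¬y ∨ y)) ⊃ x) ∧ (¬y ⊃ (¬x ∨ x)))) ⊃ y): min(1, 1 − 1 + 0.42) = 0.42
  Łukasiewicz value = 0.42
Difference: 1 − 0.42 = 0.58

0.58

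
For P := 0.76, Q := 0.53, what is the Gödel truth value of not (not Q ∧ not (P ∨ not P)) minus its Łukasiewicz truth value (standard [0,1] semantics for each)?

Gödel evaluation:
  not Q: Gödel ¬ of 0.53 = 0 (operand ≠ 0)
  not P: Gödel ¬ of 0.76 = 0 (operand ≠ 0)
  (P ∨ not P) = max(0.76, 0) = 0.76
  not (P ∨ not P): Gödel ¬ of 0.76 = 0 (operand ≠ 0)
  (not Q ∧ not (P ∨ not P)) = min(0, 0) = 0
  not (not Q ∧ not (P ∨ not P)): Gödel ¬ of 0 = 1 (operand is 0)
  Gödel value = 1
Łukasiewicz evaluation:
  not Q: Łukasiewicz ¬ gives 1 − 0.53 = 0.47
  not P: Łukasiewicz ¬ gives 1 − 0.76 = 0.24
  (P ∨ not P) = max(0.76, 0.24) = 0.76
  not (P ∨ not P): Łukasiewicz ¬ gives 1 − 0.76 = 0.24
  (not Q ∧ not (P ∨ not P)) = min(0.47, 0.24) = 0.24
  not (not Q ∧ not (P ∨ not P)): Łukasiewicz ¬ gives 1 − 0.24 = 0.76
  Łukasiewicz value = 0.76
Difference: 1 − 0.76 = 0.24

0.24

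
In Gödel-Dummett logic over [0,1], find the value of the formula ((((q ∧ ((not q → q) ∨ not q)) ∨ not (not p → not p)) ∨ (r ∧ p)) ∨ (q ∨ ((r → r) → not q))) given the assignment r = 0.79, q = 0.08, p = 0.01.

0.08

not q: Gödel ¬ of 0.08 = 0 (operand ≠ 0)
(not q → q): 0 ≤ 0.08, so result = 1
not q: Gödel ¬ of 0.08 = 0 (operand ≠ 0)
((not q → q) ∨ not q) = max(1, 0) = 1
(q ∧ ((not q → q) ∨ not q)) = min(0.08, 1) = 0.08
not p: Gödel ¬ of 0.01 = 0 (operand ≠ 0)
not p: Gödel ¬ of 0.01 = 0 (operand ≠ 0)
(not p → not p): 0 ≤ 0, so result = 1
not (not p → not p): Gödel ¬ of 1 = 0 (operand ≠ 0)
((q ∧ ((not q → q) ∨ not q)) ∨ not (not p → not p)) = max(0.08, 0) = 0.08
(r ∧ p) = min(0.79, 0.01) = 0.01
(((q ∧ ((not q → q) ∨ not q)) ∨ not (not p → not p)) ∨ (r ∧ p)) = max(0.08, 0.01) = 0.08
(r → r): 0.79 ≤ 0.79, so result = 1
not q: Gödel ¬ of 0.08 = 0 (operand ≠ 0)
((r → r) → not q): 1 > 0, so result = 0
(q ∨ ((r → r) → not q)) = max(0.08, 0) = 0.08
((((q ∧ ((not q → q) ∨ not q)) ∨ not (not p → not p)) ∨ (r ∧ p)) ∨ (q ∨ ((r → r) → not q))) = max(0.08, 0.08) = 0.08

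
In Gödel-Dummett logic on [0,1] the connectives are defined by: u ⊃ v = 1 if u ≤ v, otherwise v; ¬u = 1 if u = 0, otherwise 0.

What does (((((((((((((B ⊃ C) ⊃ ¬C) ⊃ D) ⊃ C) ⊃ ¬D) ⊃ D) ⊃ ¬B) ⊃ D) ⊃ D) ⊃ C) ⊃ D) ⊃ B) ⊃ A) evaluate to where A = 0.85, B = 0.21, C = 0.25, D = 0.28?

1.00

(B ⊃ C): 0.21 ≤ 0.25, so result = 1
¬C: Gödel ¬ of 0.25 = 0 (operand ≠ 0)
((B ⊃ C) ⊃ ¬C): 1 > 0, so result = 0
(((B ⊃ C) ⊃ ¬C) ⊃ D): 0 ≤ 0.28, so result = 1
((((B ⊃ C) ⊃ ¬C) ⊃ D) ⊃ C): 1 > 0.25, so result = 0.25
¬D: Gödel ¬ of 0.28 = 0 (operand ≠ 0)
(((((B ⊃ C) ⊃ ¬C) ⊃ D) ⊃ C) ⊃ ¬D): 0.25 > 0, so result = 0
((((((B ⊃ C) ⊃ ¬C) ⊃ D) ⊃ C) ⊃ ¬D) ⊃ D): 0 ≤ 0.28, so result = 1
¬B: Gödel ¬ of 0.21 = 0 (operand ≠ 0)
(((((((B ⊃ C) ⊃ ¬C) ⊃ D) ⊃ C) ⊃ ¬D) ⊃ D) ⊃ ¬B): 1 > 0, so result = 0
((((((((B ⊃ C) ⊃ ¬C) ⊃ D) ⊃ C) ⊃ ¬D) ⊃ D) ⊃ ¬B) ⊃ D): 0 ≤ 0.28, so result = 1
(((((((((B ⊃ C) ⊃ ¬C) ⊃ D) ⊃ C) ⊃ ¬D) ⊃ D) ⊃ ¬B) ⊃ D) ⊃ D): 1 > 0.28, so result = 0.28
((((((((((B ⊃ C) ⊃ ¬C) ⊃ D) ⊃ C) ⊃ ¬D) ⊃ D) ⊃ ¬B) ⊃ D) ⊃ D) ⊃ C): 0.28 > 0.25, so result = 0.25
(((((((((((B ⊃ C) ⊃ ¬C) ⊃ D) ⊃ C) ⊃ ¬D) ⊃ D) ⊃ ¬B) ⊃ D) ⊃ D) ⊃ C) ⊃ D): 0.25 ≤ 0.28, so result = 1
((((((((((((B ⊃ C) ⊃ ¬C) ⊃ D) ⊃ C) ⊃ ¬D) ⊃ D) ⊃ ¬B) ⊃ D) ⊃ D) ⊃ C) ⊃ D) ⊃ B): 1 > 0.21, so result = 0.21
(((((((((((((B ⊃ C) ⊃ ¬C) ⊃ D) ⊃ C) ⊃ ¬D) ⊃ D) ⊃ ¬B) ⊃ D) ⊃ D) ⊃ C) ⊃ D) ⊃ B) ⊃ A): 0.21 ≤ 0.85, so result = 1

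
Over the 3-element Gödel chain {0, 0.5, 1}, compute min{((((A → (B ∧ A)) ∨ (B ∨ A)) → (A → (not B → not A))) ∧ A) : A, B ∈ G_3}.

0.00

The minimum is attained at A = 0, B = 0:
  (B ∧ A) = min(0, 0) = 0
  (A → (B ∧ A)): 0 ≤ 0, so result = 1
  (B ∨ A) = max(0, 0) = 0
  ((A → (B ∧ A)) ∨ (B ∨ A)) = max(1, 0) = 1
  not B: Gödel ¬ of 0 = 1 (operand is 0)
  not A: Gödel ¬ of 0 = 1 (operand is 0)
  (not B → not A): 1 ≤ 1, so result = 1
  (A → (not B → not A)): 0 ≤ 1, so result = 1
  (((A → (B ∧ A)) ∨ (B ∨ A)) → (A → (not B → not A))): 1 ≤ 1, so result = 1
  ((((A → (B ∧ A)) ∨ (B ∨ A)) → (A → (not B → not A))) ∧ A) = min(1, 0) = 0
Checking all 9 assignments confirms none give a value below 0.00.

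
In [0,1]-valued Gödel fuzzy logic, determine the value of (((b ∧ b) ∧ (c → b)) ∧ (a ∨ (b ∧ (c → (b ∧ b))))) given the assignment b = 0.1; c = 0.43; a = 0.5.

(b ∧ b) = min(0.1, 0.1) = 0.1
(c → b): 0.43 > 0.1, so result = 0.1
((b ∧ b) ∧ (c → b)) = min(0.1, 0.1) = 0.1
(b ∧ b) = min(0.1, 0.1) = 0.1
(c → (b ∧ b)): 0.43 > 0.1, so result = 0.1
(b ∧ (c → (b ∧ b))) = min(0.1, 0.1) = 0.1
(a ∨ (b ∧ (c → (b ∧ b)))) = max(0.5, 0.1) = 0.5
(((b ∧ b) ∧ (c → b)) ∧ (a ∨ (b ∧ (c → (b ∧ b))))) = min(0.1, 0.5) = 0.1

0.10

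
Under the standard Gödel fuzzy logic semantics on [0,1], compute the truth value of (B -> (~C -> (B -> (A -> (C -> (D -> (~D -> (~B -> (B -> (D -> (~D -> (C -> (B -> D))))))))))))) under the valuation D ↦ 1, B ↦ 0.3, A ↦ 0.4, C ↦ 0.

~C: Gödel ¬ of 0 = 1 (operand is 0)
~D: Gödel ¬ of 1 = 0 (operand ≠ 0)
~B: Gödel ¬ of 0.3 = 0 (operand ≠ 0)
~D: Gödel ¬ of 1 = 0 (operand ≠ 0)
(B -> D): 0.3 ≤ 1, so result = 1
(C -> (B -> D)): 0 ≤ 1, so result = 1
(~D -> (C -> (B -> D))): 0 ≤ 1, so result = 1
(D -> (~D -> (C -> (B -> D)))): 1 ≤ 1, so result = 1
(B -> (D -> (~D -> (C -> (B -> D))))): 0.3 ≤ 1, so result = 1
(~B -> (B -> (D -> (~D -> (C -> (B -> D)))))): 0 ≤ 1, so result = 1
(~D -> (~B -> (B -> (D -> (~D -> (C -> (B -> D))))))): 0 ≤ 1, so result = 1
(D -> (~D -> (~B -> (B -> (D -> (~D -> (C -> (B -> D)))))))): 1 ≤ 1, so result = 1
(C -> (D -> (~D -> (~B -> (B -> (D -> (~D -> (C -> (B -> D))))))))): 0 ≤ 1, so result = 1
(A -> (C -> (D -> (~D -> (~B -> (B -> (D -> (~D -> (C -> (B -> D)))))))))): 0.4 ≤ 1, so result = 1
(B -> (A -> (C -> (D -> (~D -> (~B -> (B -> (D -> (~D -> (C -> (B -> D))))))))))): 0.3 ≤ 1, so result = 1
(~C -> (B -> (A -> (C -> (D -> (~D -> (~B -> (B -> (D -> (~D -> (C -> (B -> D)))))))))))): 1 ≤ 1, so result = 1
(B -> (~C -> (B -> (A -> (C -> (D -> (~D -> (~B -> (B -> (D -> (~D -> (C -> (B -> D))))))))))))): 0.3 ≤ 1, so result = 1

1.00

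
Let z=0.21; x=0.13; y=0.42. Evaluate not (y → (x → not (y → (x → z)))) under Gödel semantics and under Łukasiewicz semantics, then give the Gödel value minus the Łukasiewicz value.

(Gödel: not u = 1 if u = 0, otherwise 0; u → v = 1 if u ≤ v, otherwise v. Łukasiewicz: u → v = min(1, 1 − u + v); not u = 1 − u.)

1.00

Gödel evaluation:
  (x → z): 0.13 ≤ 0.21, so result = 1
  (y → (x → z)): 0.42 ≤ 1, so result = 1
  not (y → (x → z)): Gödel ¬ of 1 = 0 (operand ≠ 0)
  (x → not (y → (x → z))): 0.13 > 0, so result = 0
  (y → (x → not (y → (x → z)))): 0.42 > 0, so result = 0
  not (y → (x → not (y → (x → z)))): Gödel ¬ of 0 = 1 (operand is 0)
  Gödel value = 1
Łukasiewicz evaluation:
  (x → z): min(1, 1 − 0.13 + 0.21) = 1
  (y → (x → z)): min(1, 1 − 0.42 + 1) = 1
  not (y → (x → z)): Łukasiewicz ¬ gives 1 − 1 = 0
  (x → not (y → (x → z))): min(1, 1 − 0.13 + 0) = 0.87
  (y → (x → not (y → (x → z)))): min(1, 1 − 0.42 + 0.87) = 1
  not (y → (x → not (y → (x → z)))): Łukasiewicz ¬ gives 1 − 1 = 0
  Łukasiewicz value = 0
Difference: 1 − 0 = 1.00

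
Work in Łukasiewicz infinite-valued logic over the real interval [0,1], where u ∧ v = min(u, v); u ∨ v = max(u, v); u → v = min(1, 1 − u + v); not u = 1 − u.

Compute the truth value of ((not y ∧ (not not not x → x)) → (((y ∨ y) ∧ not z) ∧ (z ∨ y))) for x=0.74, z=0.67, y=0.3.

not y: Łukasiewicz ¬ gives 1 − 0.3 = 0.7
not x: Łukasiewicz ¬ gives 1 − 0.74 = 0.26
not not x: Łukasiewicz ¬ gives 1 − 0.26 = 0.74
not not not x: Łukasiewicz ¬ gives 1 − 0.74 = 0.26
(not not not x → x): min(1, 1 − 0.26 + 0.74) = 1
(not y ∧ (not not not x → x)) = min(0.7, 1) = 0.7
(y ∨ y) = max(0.3, 0.3) = 0.3
not z: Łukasiewicz ¬ gives 1 − 0.67 = 0.33
((y ∨ y) ∧ not z) = min(0.3, 0.33) = 0.3
(z ∨ y) = max(0.67, 0.3) = 0.67
(((y ∨ y) ∧ not z) ∧ (z ∨ y)) = min(0.3, 0.67) = 0.3
((not y ∧ (not not not x → x)) → (((y ∨ y) ∧ not z) ∧ (z ∨ y))): min(1, 1 − 0.7 + 0.3) = 0.6

0.60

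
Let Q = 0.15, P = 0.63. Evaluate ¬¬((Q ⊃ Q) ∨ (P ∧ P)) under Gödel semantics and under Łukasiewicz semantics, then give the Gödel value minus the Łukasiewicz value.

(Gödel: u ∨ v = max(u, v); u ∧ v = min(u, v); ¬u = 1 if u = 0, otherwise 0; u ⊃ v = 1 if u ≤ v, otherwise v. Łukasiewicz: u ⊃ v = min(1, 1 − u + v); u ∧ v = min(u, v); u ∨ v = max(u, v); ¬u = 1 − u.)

0.00

Gödel evaluation:
  (Q ⊃ Q): 0.15 ≤ 0.15, so result = 1
  (P ∧ P) = min(0.63, 0.63) = 0.63
  ((Q ⊃ Q) ∨ (P ∧ P)) = max(1, 0.63) = 1
  ¬((Q ⊃ Q) ∨ (P ∧ P)): Gödel ¬ of 1 = 0 (operand ≠ 0)
  ¬¬((Q ⊃ Q) ∨ (P ∧ P)): Gödel ¬ of 0 = 1 (operand is 0)
  Gödel value = 1
Łukasiewicz evaluation:
  (Q ⊃ Q): min(1, 1 − 0.15 + 0.15) = 1
  (P ∧ P) = min(0.63, 0.63) = 0.63
  ((Q ⊃ Q) ∨ (P ∧ P)) = max(1, 0.63) = 1
  ¬((Q ⊃ Q) ∨ (P ∧ P)): Łukasiewicz ¬ gives 1 − 1 = 0
  ¬¬((Q ⊃ Q) ∨ (P ∧ P)): Łukasiewicz ¬ gives 1 − 0 = 1
  Łukasiewicz value = 1
Difference: 1 − 1 = 0.00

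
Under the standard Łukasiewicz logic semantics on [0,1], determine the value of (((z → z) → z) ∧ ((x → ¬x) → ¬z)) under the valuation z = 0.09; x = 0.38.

(z → z): min(1, 1 − 0.09 + 0.09) = 1
((z → z) → z): min(1, 1 − 1 + 0.09) = 0.09
¬x: Łukasiewicz ¬ gives 1 − 0.38 = 0.62
(x → ¬x): min(1, 1 − 0.38 + 0.62) = 1
¬z: Łukasiewicz ¬ gives 1 − 0.09 = 0.91
((x → ¬x) → ¬z): min(1, 1 − 1 + 0.91) = 0.91
(((z → z) → z) ∧ ((x → ¬x) → ¬z)) = min(0.09, 0.91) = 0.09

0.09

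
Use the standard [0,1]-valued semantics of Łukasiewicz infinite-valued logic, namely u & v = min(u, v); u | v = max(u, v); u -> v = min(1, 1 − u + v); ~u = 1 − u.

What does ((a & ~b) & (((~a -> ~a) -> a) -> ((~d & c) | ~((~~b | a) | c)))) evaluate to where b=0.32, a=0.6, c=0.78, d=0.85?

0.60

~b: Łukasiewicz ¬ gives 1 − 0.32 = 0.68
(a & ~b) = min(0.6, 0.68) = 0.6
~a: Łukasiewicz ¬ gives 1 − 0.6 = 0.4
~a: Łukasiewicz ¬ gives 1 − 0.6 = 0.4
(~a -> ~a): min(1, 1 − 0.4 + 0.4) = 1
((~a -> ~a) -> a): min(1, 1 − 1 + 0.6) = 0.6
~d: Łukasiewicz ¬ gives 1 − 0.85 = 0.15
(~d & c) = min(0.15, 0.78) = 0.15
~b: Łukasiewicz ¬ gives 1 − 0.32 = 0.68
~~b: Łukasiewicz ¬ gives 1 − 0.68 = 0.32
(~~b | a) = max(0.32, 0.6) = 0.6
((~~b | a) | c) = max(0.6, 0.78) = 0.78
~((~~b | a) | c): Łukasiewicz ¬ gives 1 − 0.78 = 0.22
((~d & c) | ~((~~b | a) | c)) = max(0.15, 0.22) = 0.22
(((~a -> ~a) -> a) -> ((~d & c) | ~((~~b | a) | c))): min(1, 1 − 0.6 + 0.22) = 0.62
((a & ~b) & (((~a -> ~a) -> a) -> ((~d & c) | ~((~~b | a) | c)))) = min(0.6, 0.62) = 0.6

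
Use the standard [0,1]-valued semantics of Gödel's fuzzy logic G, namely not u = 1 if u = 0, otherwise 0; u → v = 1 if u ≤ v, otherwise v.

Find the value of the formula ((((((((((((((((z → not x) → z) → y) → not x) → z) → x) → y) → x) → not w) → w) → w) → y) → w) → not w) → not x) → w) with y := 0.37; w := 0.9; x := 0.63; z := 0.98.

0.90

not x: Gödel ¬ of 0.63 = 0 (operand ≠ 0)
(z → not x): 0.98 > 0, so result = 0
((z → not x) → z): 0 ≤ 0.98, so result = 1
(((z → not x) → z) → y): 1 > 0.37, so result = 0.37
not x: Gödel ¬ of 0.63 = 0 (operand ≠ 0)
((((z → not x) → z) → y) → not x): 0.37 > 0, so result = 0
(((((z → not x) → z) → y) → not x) → z): 0 ≤ 0.98, so result = 1
((((((z → not x) → z) → y) → not x) → z) → x): 1 > 0.63, so result = 0.63
(((((((z → not x) → z) → y) → not x) → z) → x) → y): 0.63 > 0.37, so result = 0.37
((((((((z → not x) → z) → y) → not x) → z) → x) → y) → x): 0.37 ≤ 0.63, so result = 1
not w: Gödel ¬ of 0.9 = 0 (operand ≠ 0)
(((((((((z → not x) → z) → y) → not x) → z) → x) → y) → x) → not w): 1 > 0, so result = 0
((((((((((z → not x) → z) → y) → not x) → z) → x) → y) → x) → not w) → w): 0 ≤ 0.9, so result = 1
(((((((((((z → not x) → z) → y) → not x) → z) → x) → y) → x) → not w) → w) → w): 1 > 0.9, so result = 0.9
((((((((((((z → not x) → z) → y) → not x) → z) → x) → y) → x) → not w) → w) → w) → y): 0.9 > 0.37, so result = 0.37
(((((((((((((z → not x) → z) → y) → not x) → z) → x) → y) → x) → not w) → w) → w) → y) → w): 0.37 ≤ 0.9, so result = 1
not w: Gödel ¬ of 0.9 = 0 (operand ≠ 0)
((((((((((((((z → not x) → z) → y) → not x) → z) → x) → y) → x) → not w) → w) → w) → y) → w) → not w): 1 > 0, so result = 0
not x: Gödel ¬ of 0.63 = 0 (operand ≠ 0)
(((((((((((((((z → not x) → z) → y) → not x) → z) → x) → y) → x) → not w) → w) → w) → y) → w) → not w) → not x): 0 ≤ 0, so result = 1
((((((((((((((((z → not x) → z) → y) → not x) → z) → x) → y) → x) → not w) → w) → w) → y) → w) → not w) → not x) → w): 1 > 0.9, so result = 0.9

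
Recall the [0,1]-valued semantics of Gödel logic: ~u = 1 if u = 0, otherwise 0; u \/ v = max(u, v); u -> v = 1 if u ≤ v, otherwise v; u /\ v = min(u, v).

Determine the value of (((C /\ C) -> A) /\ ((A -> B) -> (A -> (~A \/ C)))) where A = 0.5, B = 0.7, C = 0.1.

0.10

(C /\ C) = min(0.1, 0.1) = 0.1
((C /\ C) -> A): 0.1 ≤ 0.5, so result = 1
(A -> B): 0.5 ≤ 0.7, so result = 1
~A: Gödel ¬ of 0.5 = 0 (operand ≠ 0)
(~A \/ C) = max(0, 0.1) = 0.1
(A -> (~A \/ C)): 0.5 > 0.1, so result = 0.1
((A -> B) -> (A -> (~A \/ C))): 1 > 0.1, so result = 0.1
(((C /\ C) -> A) /\ ((A -> B) -> (A -> (~A \/ C)))) = min(1, 0.1) = 0.1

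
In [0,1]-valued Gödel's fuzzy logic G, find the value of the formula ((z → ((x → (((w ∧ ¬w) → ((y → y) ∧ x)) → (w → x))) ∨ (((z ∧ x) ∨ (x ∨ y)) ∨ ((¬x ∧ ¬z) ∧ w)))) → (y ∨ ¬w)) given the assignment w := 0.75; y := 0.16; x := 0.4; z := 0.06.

0.16

¬w: Gödel ¬ of 0.75 = 0 (operand ≠ 0)
(w ∧ ¬w) = min(0.75, 0) = 0
(y → y): 0.16 ≤ 0.16, so result = 1
((y → y) ∧ x) = min(1, 0.4) = 0.4
((w ∧ ¬w) → ((y → y) ∧ x)): 0 ≤ 0.4, so result = 1
(w → x): 0.75 > 0.4, so result = 0.4
(((w ∧ ¬w) → ((y → y) ∧ x)) → (w → x)): 1 > 0.4, so result = 0.4
(x → (((w ∧ ¬w) → ((y → y) ∧ x)) → (w → x))): 0.4 ≤ 0.4, so result = 1
(z ∧ x) = min(0.06, 0.4) = 0.06
(x ∨ y) = max(0.4, 0.16) = 0.4
((z ∧ x) ∨ (x ∨ y)) = max(0.06, 0.4) = 0.4
¬x: Gödel ¬ of 0.4 = 0 (operand ≠ 0)
¬z: Gödel ¬ of 0.06 = 0 (operand ≠ 0)
(¬x ∧ ¬z) = min(0, 0) = 0
((¬x ∧ ¬z) ∧ w) = min(0, 0.75) = 0
(((z ∧ x) ∨ (x ∨ y)) ∨ ((¬x ∧ ¬z) ∧ w)) = max(0.4, 0) = 0.4
((x → (((w ∧ ¬w) → ((y → y) ∧ x)) → (w → x))) ∨ (((z ∧ x) ∨ (x ∨ y)) ∨ ((¬x ∧ ¬z) ∧ w))) = max(1, 0.4) = 1
(z → ((x → (((w ∧ ¬w) → ((y → y) ∧ x)) → (w → x))) ∨ (((z ∧ x) ∨ (x ∨ y)) ∨ ((¬x ∧ ¬z) ∧ w)))): 0.06 ≤ 1, so result = 1
¬w: Gödel ¬ of 0.75 = 0 (operand ≠ 0)
(y ∨ ¬w) = max(0.16, 0) = 0.16
((z → ((x → (((w ∧ ¬w) → ((y → y) ∧ x)) → (w → x))) ∨ (((z ∧ x) ∨ (x ∨ y)) ∨ ((¬x ∧ ¬z) ∧ w)))) → (y ∨ ¬w)): 1 > 0.16, so result = 0.16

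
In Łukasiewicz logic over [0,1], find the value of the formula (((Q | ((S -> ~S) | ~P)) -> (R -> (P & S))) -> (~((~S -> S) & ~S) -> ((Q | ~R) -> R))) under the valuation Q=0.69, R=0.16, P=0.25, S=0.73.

0.59

~S: Łukasiewicz ¬ gives 1 − 0.73 = 0.27
(S -> ~S): min(1, 1 − 0.73 + 0.27) = 0.54
~P: Łukasiewicz ¬ gives 1 − 0.25 = 0.75
((S -> ~S) | ~P) = max(0.54, 0.75) = 0.75
(Q | ((S -> ~S) | ~P)) = max(0.69, 0.75) = 0.75
(P & S) = min(0.25, 0.73) = 0.25
(R -> (P & S)): min(1, 1 − 0.16 + 0.25) = 1
((Q | ((S -> ~S) | ~P)) -> (R -> (P & S))): min(1, 1 − 0.75 + 1) = 1
~S: Łukasiewicz ¬ gives 1 − 0.73 = 0.27
(~S -> S): min(1, 1 − 0.27 + 0.73) = 1
~S: Łukasiewicz ¬ gives 1 − 0.73 = 0.27
((~S -> S) & ~S) = min(1, 0.27) = 0.27
~((~S -> S) & ~S): Łukasiewicz ¬ gives 1 − 0.27 = 0.73
~R: Łukasiewicz ¬ gives 1 − 0.16 = 0.84
(Q | ~R) = max(0.69, 0.84) = 0.84
((Q | ~R) -> R): min(1, 1 − 0.84 + 0.16) = 0.32
(~((~S -> S) & ~S) -> ((Q | ~R) -> R)): min(1, 1 − 0.73 + 0.32) = 0.59
(((Q | ((S -> ~S) | ~P)) -> (R -> (P & S))) -> (~((~S -> S) & ~S) -> ((Q | ~R) -> R))): min(1, 1 − 1 + 0.59) = 0.59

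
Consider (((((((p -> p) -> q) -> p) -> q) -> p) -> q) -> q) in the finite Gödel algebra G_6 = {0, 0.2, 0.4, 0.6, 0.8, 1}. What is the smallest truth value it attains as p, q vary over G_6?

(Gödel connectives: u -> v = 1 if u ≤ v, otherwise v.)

The minimum is attained at p = 0, q = 0.2:
  (p -> p): 0 ≤ 0, so result = 1
  ((p -> p) -> q): 1 > 0.2, so result = 0.2
  (((p -> p) -> q) -> p): 0.2 > 0, so result = 0
  ((((p -> p) -> q) -> p) -> q): 0 ≤ 0.2, so result = 1
  (((((p -> p) -> q) -> p) -> q) -> p): 1 > 0, so result = 0
  ((((((p -> p) -> q) -> p) -> q) -> p) -> q): 0 ≤ 0.2, so result = 1
  (((((((p -> p) -> q) -> p) -> q) -> p) -> q) -> q): 1 > 0.2, so result = 0.2
Checking all 36 assignments confirms none give a value below 0.20.

0.20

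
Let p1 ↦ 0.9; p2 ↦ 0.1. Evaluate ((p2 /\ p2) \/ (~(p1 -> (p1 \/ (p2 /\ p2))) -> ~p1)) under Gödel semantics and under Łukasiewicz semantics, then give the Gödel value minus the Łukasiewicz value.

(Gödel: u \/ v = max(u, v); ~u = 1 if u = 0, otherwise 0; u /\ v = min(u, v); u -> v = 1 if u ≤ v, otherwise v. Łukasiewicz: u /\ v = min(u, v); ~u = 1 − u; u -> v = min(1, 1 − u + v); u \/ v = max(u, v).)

0.00

Gödel evaluation:
  (p2 /\ p2) = min(0.1, 0.1) = 0.1
  (p2 /\ p2) = min(0.1, 0.1) = 0.1
  (p1 \/ (p2 /\ p2)) = max(0.9, 0.1) = 0.9
  (p1 -> (p1 \/ (p2 /\ p2))): 0.9 ≤ 0.9, so result = 1
  ~(p1 -> (p1 \/ (p2 /\ p2))): Gödel ¬ of 1 = 0 (operand ≠ 0)
  ~p1: Gödel ¬ of 0.9 = 0 (operand ≠ 0)
  (~(p1 -> (p1 \/ (p2 /\ p2))) -> ~p1): 0 ≤ 0, so result = 1
  ((p2 /\ p2) \/ (~(p1 -> (p1 \/ (p2 /\ p2))) -> ~p1)) = max(0.1, 1) = 1
  Gödel value = 1
Łukasiewicz evaluation:
  (p2 /\ p2) = min(0.1, 0.1) = 0.1
  (p2 /\ p2) = min(0.1, 0.1) = 0.1
  (p1 \/ (p2 /\ p2)) = max(0.9, 0.1) = 0.9
  (p1 -> (p1 \/ (p2 /\ p2))): min(1, 1 − 0.9 + 0.9) = 1
  ~(p1 -> (p1 \/ (p2 /\ p2))): Łukasiewicz ¬ gives 1 − 1 = 0
  ~p1: Łukasiewicz ¬ gives 1 − 0.9 = 0.1
  (~(p1 -> (p1 \/ (p2 /\ p2))) -> ~p1): min(1, 1 − 0 + 0.1) = 1
  ((p2 /\ p2) \/ (~(p1 -> (p1 \/ (p2 /\ p2))) -> ~p1)) = max(0.1, 1) = 1
  Łukasiewicz value = 1
Difference: 1 − 1 = 0.00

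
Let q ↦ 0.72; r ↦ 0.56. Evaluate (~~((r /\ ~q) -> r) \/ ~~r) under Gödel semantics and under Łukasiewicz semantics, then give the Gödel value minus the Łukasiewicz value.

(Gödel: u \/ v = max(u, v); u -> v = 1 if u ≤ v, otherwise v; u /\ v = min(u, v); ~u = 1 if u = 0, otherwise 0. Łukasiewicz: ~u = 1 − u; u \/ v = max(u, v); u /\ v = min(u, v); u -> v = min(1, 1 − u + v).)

0.00

Gödel evaluation:
  ~q: Gödel ¬ of 0.72 = 0 (operand ≠ 0)
  (r /\ ~q) = min(0.56, 0) = 0
  ((r /\ ~q) -> r): 0 ≤ 0.56, so result = 1
  ~((r /\ ~q) -> r): Gödel ¬ of 1 = 0 (operand ≠ 0)
  ~~((r /\ ~q) -> r): Gödel ¬ of 0 = 1 (operand is 0)
  ~r: Gödel ¬ of 0.56 = 0 (operand ≠ 0)
  ~~r: Gödel ¬ of 0 = 1 (operand is 0)
  (~~((r /\ ~q) -> r) \/ ~~r) = max(1, 1) = 1
  Gödel value = 1
Łukasiewicz evaluation:
  ~q: Łukasiewicz ¬ gives 1 − 0.72 = 0.28
  (r /\ ~q) = min(0.56, 0.28) = 0.28
  ((r /\ ~q) -> r): min(1, 1 − 0.28 + 0.56) = 1
  ~((r /\ ~q) -> r): Łukasiewicz ¬ gives 1 − 1 = 0
  ~~((r /\ ~q) -> r): Łukasiewicz ¬ gives 1 − 0 = 1
  ~r: Łukasiewicz ¬ gives 1 − 0.56 = 0.44
  ~~r: Łukasiewicz ¬ gives 1 − 0.44 = 0.56
  (~~((r /\ ~q) -> r) \/ ~~r) = max(1, 0.56) = 1
  Łukasiewicz value = 1
Difference: 1 − 1 = 0.00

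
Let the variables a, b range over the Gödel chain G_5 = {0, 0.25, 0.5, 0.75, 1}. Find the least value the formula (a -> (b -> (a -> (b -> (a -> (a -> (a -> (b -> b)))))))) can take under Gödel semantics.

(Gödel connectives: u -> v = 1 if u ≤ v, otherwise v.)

Every assignment gives 1. For instance at a = 0, b = 0:
  (b -> b): 0 ≤ 0, so result = 1
  (a -> (b -> b)): 0 ≤ 1, so result = 1
  (a -> (a -> (b -> b))): 0 ≤ 1, so result = 1
  (a -> (a -> (a -> (b -> b)))): 0 ≤ 1, so result = 1
  (b -> (a -> (a -> (a -> (b -> b))))): 0 ≤ 1, so result = 1
  (a -> (b -> (a -> (a -> (a -> (b -> b)))))): 0 ≤ 1, so result = 1
  (b -> (a -> (b -> (a -> (a -> (a -> (b -> b))))))): 0 ≤ 1, so result = 1
  (a -> (b -> (a -> (b -> (a -> (a -> (a -> (b -> b)))))))): 0 ≤ 1, so result = 1
All 25 assignments give value 1 — the formula is a G_5-tautology.

1.00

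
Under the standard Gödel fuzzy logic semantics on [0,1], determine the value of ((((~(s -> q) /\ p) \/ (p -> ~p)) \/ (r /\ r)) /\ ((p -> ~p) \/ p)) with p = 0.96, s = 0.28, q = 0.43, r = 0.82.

0.82

(s -> q): 0.28 ≤ 0.43, so result = 1
~(s -> q): Gödel ¬ of 1 = 0 (operand ≠ 0)
(~(s -> q) /\ p) = min(0, 0.96) = 0
~p: Gödel ¬ of 0.96 = 0 (operand ≠ 0)
(p -> ~p): 0.96 > 0, so result = 0
((~(s -> q) /\ p) \/ (p -> ~p)) = max(0, 0) = 0
(r /\ r) = min(0.82, 0.82) = 0.82
(((~(s -> q) /\ p) \/ (p -> ~p)) \/ (r /\ r)) = max(0, 0.82) = 0.82
~p: Gödel ¬ of 0.96 = 0 (operand ≠ 0)
(p -> ~p): 0.96 > 0, so result = 0
((p -> ~p) \/ p) = max(0, 0.96) = 0.96
((((~(s -> q) /\ p) \/ (p -> ~p)) \/ (r /\ r)) /\ ((p -> ~p) \/ p)) = min(0.82, 0.96) = 0.82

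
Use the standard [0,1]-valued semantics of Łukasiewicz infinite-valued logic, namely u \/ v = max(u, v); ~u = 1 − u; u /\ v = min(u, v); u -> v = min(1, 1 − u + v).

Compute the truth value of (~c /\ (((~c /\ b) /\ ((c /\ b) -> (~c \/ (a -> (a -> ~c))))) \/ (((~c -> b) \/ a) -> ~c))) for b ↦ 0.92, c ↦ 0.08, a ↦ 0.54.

0.92

~c: Łukasiewicz ¬ gives 1 − 0.08 = 0.92
~c: Łukasiewicz ¬ gives 1 − 0.08 = 0.92
(~c /\ b) = min(0.92, 0.92) = 0.92
(c /\ b) = min(0.08, 0.92) = 0.08
~c: Łukasiewicz ¬ gives 1 − 0.08 = 0.92
~c: Łukasiewicz ¬ gives 1 − 0.08 = 0.92
(a -> ~c): min(1, 1 − 0.54 + 0.92) = 1
(a -> (a -> ~c)): min(1, 1 − 0.54 + 1) = 1
(~c \/ (a -> (a -> ~c))) = max(0.92, 1) = 1
((c /\ b) -> (~c \/ (a -> (a -> ~c)))): min(1, 1 − 0.08 + 1) = 1
((~c /\ b) /\ ((c /\ b) -> (~c \/ (a -> (a -> ~c))))) = min(0.92, 1) = 0.92
~c: Łukasiewicz ¬ gives 1 − 0.08 = 0.92
(~c -> b): min(1, 1 − 0.92 + 0.92) = 1
((~c -> b) \/ a) = max(1, 0.54) = 1
~c: Łukasiewicz ¬ gives 1 − 0.08 = 0.92
(((~c -> b) \/ a) -> ~c): min(1, 1 − 1 + 0.92) = 0.92
(((~c /\ b) /\ ((c /\ b) -> (~c \/ (a -> (a -> ~c))))) \/ (((~c -> b) \/ a) -> ~c)) = max(0.92, 0.92) = 0.92
(~c /\ (((~c /\ b) /\ ((c /\ b) -> (~c \/ (a -> (a -> ~c))))) \/ (((~c -> b) \/ a) -> ~c))) = min(0.92, 0.92) = 0.92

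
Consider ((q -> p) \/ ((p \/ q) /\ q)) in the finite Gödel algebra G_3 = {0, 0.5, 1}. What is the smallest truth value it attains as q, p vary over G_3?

The minimum is attained at q = 0.5, p = 0:
  (q -> p): 0.5 > 0, so result = 0
  (p \/ q) = max(0, 0.5) = 0.5
  ((p \/ q) /\ q) = min(0.5, 0.5) = 0.5
  ((q -> p) \/ ((p \/ q) /\ q)) = max(0, 0.5) = 0.5
Checking all 9 assignments confirms none give a value below 0.50.

0.50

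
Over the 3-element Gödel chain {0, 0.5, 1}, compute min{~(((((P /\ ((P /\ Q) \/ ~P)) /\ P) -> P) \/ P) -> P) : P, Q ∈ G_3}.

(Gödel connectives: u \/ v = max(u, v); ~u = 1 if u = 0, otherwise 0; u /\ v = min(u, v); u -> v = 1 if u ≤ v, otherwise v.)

0.00

The minimum is attained at P = 0.5, Q = 0:
  (P /\ Q) = min(0.5, 0) = 0
  ~P: Gödel ¬ of 0.5 = 0 (operand ≠ 0)
  ((P /\ Q) \/ ~P) = max(0, 0) = 0
  (P /\ ((P /\ Q) \/ ~P)) = min(0.5, 0) = 0
  ((P /\ ((P /\ Q) \/ ~P)) /\ P) = min(0, 0.5) = 0
  (((P /\ ((P /\ Q) \/ ~P)) /\ P) -> P): 0 ≤ 0.5, so result = 1
  ((((P /\ ((P /\ Q) \/ ~P)) /\ P) -> P) \/ P) = max(1, 0.5) = 1
  (((((P /\ ((P /\ Q) \/ ~P)) /\ P) -> P) \/ P) -> P): 1 > 0.5, so result = 0.5
  ~(((((P /\ ((P /\ Q) \/ ~P)) /\ P) -> P) \/ P) -> P): Gödel ¬ of 0.5 = 0 (operand ≠ 0)
Checking all 9 assignments confirms none give a value below 0.00.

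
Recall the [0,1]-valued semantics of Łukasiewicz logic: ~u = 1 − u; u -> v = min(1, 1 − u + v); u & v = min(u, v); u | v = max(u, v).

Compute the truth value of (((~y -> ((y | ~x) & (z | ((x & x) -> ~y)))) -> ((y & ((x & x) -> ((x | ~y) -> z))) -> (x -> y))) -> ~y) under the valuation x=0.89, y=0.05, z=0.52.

0.95

~y: Łukasiewicz ¬ gives 1 − 0.05 = 0.95
~x: Łukasiewicz ¬ gives 1 − 0.89 = 0.11
(y | ~x) = max(0.05, 0.11) = 0.11
(x & x) = min(0.89, 0.89) = 0.89
~y: Łukasiewicz ¬ gives 1 − 0.05 = 0.95
((x & x) -> ~y): min(1, 1 − 0.89 + 0.95) = 1
(z | ((x & x) -> ~y)) = max(0.52, 1) = 1
((y | ~x) & (z | ((x & x) -> ~y))) = min(0.11, 1) = 0.11
(~y -> ((y | ~x) & (z | ((x & x) -> ~y)))): min(1, 1 − 0.95 + 0.11) = 0.16
(x & x) = min(0.89, 0.89) = 0.89
~y: Łukasiewicz ¬ gives 1 − 0.05 = 0.95
(x | ~y) = max(0.89, 0.95) = 0.95
((x | ~y) -> z): min(1, 1 − 0.95 + 0.52) = 0.57
((x & x) -> ((x | ~y) -> z)): min(1, 1 − 0.89 + 0.57) = 0.68
(y & ((x & x) -> ((x | ~y) -> z))) = min(0.05, 0.68) = 0.05
(x -> y): min(1, 1 − 0.89 + 0.05) = 0.16
((y & ((x & x) -> ((x | ~y) -> z))) -> (x -> y)): min(1, 1 − 0.05 + 0.16) = 1
((~y -> ((y | ~x) & (z | ((x & x) -> ~y)))) -> ((y & ((x & x) -> ((x | ~y) -> z))) -> (x -> y))): min(1, 1 − 0.16 + 1) = 1
~y: Łukasiewicz ¬ gives 1 − 0.05 = 0.95
(((~y -> ((y | ~x) & (z | ((x & x) -> ~y)))) -> ((y & ((x & x) -> ((x | ~y) -> z))) -> (x -> y))) -> ~y): min(1, 1 − 1 + 0.95) = 0.95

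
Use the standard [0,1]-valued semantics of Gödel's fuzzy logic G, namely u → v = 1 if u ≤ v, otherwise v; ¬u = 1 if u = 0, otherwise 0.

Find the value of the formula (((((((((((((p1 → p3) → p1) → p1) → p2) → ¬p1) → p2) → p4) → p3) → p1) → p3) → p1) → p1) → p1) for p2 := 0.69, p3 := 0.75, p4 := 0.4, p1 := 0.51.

0.51

(p1 → p3): 0.51 ≤ 0.75, so result = 1
((p1 → p3) → p1): 1 > 0.51, so result = 0.51
(((p1 → p3) → p1) → p1): 0.51 ≤ 0.51, so result = 1
((((p1 → p3) → p1) → p1) → p2): 1 > 0.69, so result = 0.69
¬p1: Gödel ¬ of 0.51 = 0 (operand ≠ 0)
(((((p1 → p3) → p1) → p1) → p2) → ¬p1): 0.69 > 0, so result = 0
((((((p1 → p3) → p1) → p1) → p2) → ¬p1) → p2): 0 ≤ 0.69, so result = 1
(((((((p1 → p3) → p1) → p1) → p2) → ¬p1) → p2) → p4): 1 > 0.4, so result = 0.4
((((((((p1 → p3) → p1) → p1) → p2) → ¬p1) → p2) → p4) → p3): 0.4 ≤ 0.75, so result = 1
(((((((((p1 → p3) → p1) → p1) → p2) → ¬p1) → p2) → p4) → p3) → p1): 1 > 0.51, so result = 0.51
((((((((((p1 → p3) → p1) → p1) → p2) → ¬p1) → p2) → p4) → p3) → p1) → p3): 0.51 ≤ 0.75, so result = 1
(((((((((((p1 → p3) → p1) → p1) → p2) → ¬p1) → p2) → p4) → p3) → p1) → p3) → p1): 1 > 0.51, so result = 0.51
((((((((((((p1 → p3) → p1) → p1) → p2) → ¬p1) → p2) → p4) → p3) → p1) → p3) → p1) → p1): 0.51 ≤ 0.51, so result = 1
(((((((((((((p1 → p3) → p1) → p1) → p2) → ¬p1) → p2) → p4) → p3) → p1) → p3) → p1) → p1) → p1): 1 > 0.51, so result = 0.51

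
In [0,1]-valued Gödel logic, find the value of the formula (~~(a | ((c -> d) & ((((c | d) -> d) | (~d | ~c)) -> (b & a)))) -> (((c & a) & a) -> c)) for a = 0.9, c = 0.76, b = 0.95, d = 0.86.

(c -> d): 0.76 ≤ 0.86, so result = 1
(c | d) = max(0.76, 0.86) = 0.86
((c | d) -> d): 0.86 ≤ 0.86, so result = 1
~d: Gödel ¬ of 0.86 = 0 (operand ≠ 0)
~c: Gödel ¬ of 0.76 = 0 (operand ≠ 0)
(~d | ~c) = max(0, 0) = 0
(((c | d) -> d) | (~d | ~c)) = max(1, 0) = 1
(b & a) = min(0.95, 0.9) = 0.9
((((c | d) -> d) | (~d | ~c)) -> (b & a)): 1 > 0.9, so result = 0.9
((c -> d) & ((((c | d) -> d) | (~d | ~c)) -> (b & a))) = min(1, 0.9) = 0.9
(a | ((c -> d) & ((((c | d) -> d) | (~d | ~c)) -> (b & a)))) = max(0.9, 0.9) = 0.9
~(a | ((c -> d) & ((((c | d) -> d) | (~d | ~c)) -> (b & a)))): Gödel ¬ of 0.9 = 0 (operand ≠ 0)
~~(a | ((c -> d) & ((((c | d) -> d) | (~d | ~c)) -> (b & a)))): Gödel ¬ of 0 = 1 (operand is 0)
(c & a) = min(0.76, 0.9) = 0.76
((c & a) & a) = min(0.76, 0.9) = 0.76
(((c & a) & a) -> c): 0.76 ≤ 0.76, so result = 1
(~~(a | ((c -> d) & ((((c | d) -> d) | (~d | ~c)) -> (b & a)))) -> (((c & a) & a) -> c)): 1 ≤ 1, so result = 1

1.00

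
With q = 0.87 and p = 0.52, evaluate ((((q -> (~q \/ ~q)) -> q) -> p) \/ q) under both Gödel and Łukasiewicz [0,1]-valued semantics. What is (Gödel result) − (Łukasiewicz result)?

Gödel evaluation:
  ~q: Gödel ¬ of 0.87 = 0 (operand ≠ 0)
  ~q: Gödel ¬ of 0.87 = 0 (operand ≠ 0)
  (~q \/ ~q) = max(0, 0) = 0
  (q -> (~q \/ ~q)): 0.87 > 0, so result = 0
  ((q -> (~q \/ ~q)) -> q): 0 ≤ 0.87, so result = 1
  (((q -> (~q \/ ~q)) -> q) -> p): 1 > 0.52, so result = 0.52
  ((((q -> (~q \/ ~q)) -> q) -> p) \/ q) = max(0.52, 0.87) = 0.87
  Gödel value = 0.87
Łukasiewicz evaluation:
  ~q: Łukasiewicz ¬ gives 1 − 0.87 = 0.13
  ~q: Łukasiewicz ¬ gives 1 − 0.87 = 0.13
  (~q \/ ~q) = max(0.13, 0.13) = 0.13
  (q -> (~q \/ ~q)): min(1, 1 − 0.87 + 0.13) = 0.26
  ((q -> (~q \/ ~q)) -> q): min(1, 1 − 0.26 + 0.87) = 1
  (((q -> (~q \/ ~q)) -> q) -> p): min(1, 1 − 1 + 0.52) = 0.52
  ((((q -> (~q \/ ~q)) -> q) -> p) \/ q) = max(0.52, 0.87) = 0.87
  Łukasiewicz value = 0.87
Difference: 0.87 − 0.87 = 0.00

0.00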